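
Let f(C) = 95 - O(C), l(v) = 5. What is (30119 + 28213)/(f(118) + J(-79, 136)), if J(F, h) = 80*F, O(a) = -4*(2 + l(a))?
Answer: -58332/6197 ≈ -9.4129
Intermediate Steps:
O(a) = -28 (O(a) = -4*(2 + 5) = -4*7 = -28)
f(C) = 123 (f(C) = 95 - 1*(-28) = 95 + 28 = 123)
(30119 + 28213)/(f(118) + J(-79, 136)) = (30119 + 28213)/(123 + 80*(-79)) = 58332/(123 - 6320) = 58332/(-6197) = 58332*(-1/6197) = -58332/6197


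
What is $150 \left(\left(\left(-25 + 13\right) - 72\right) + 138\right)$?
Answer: $8100$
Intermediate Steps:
$150 \left(\left(\left(-25 + 13\right) - 72\right) + 138\right) = 150 \left(\left(-12 - 72\right) + 138\right) = 150 \left(-84 + 138\right) = 150 \cdot 54 = 8100$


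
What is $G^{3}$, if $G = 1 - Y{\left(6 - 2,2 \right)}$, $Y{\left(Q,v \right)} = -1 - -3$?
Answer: $-1$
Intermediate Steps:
$Y{\left(Q,v \right)} = 2$ ($Y{\left(Q,v \right)} = -1 + 3 = 2$)
$G = -1$ ($G = 1 - 2 = -1$)
$G^{3} = \left(-1\right)^{3} = -1$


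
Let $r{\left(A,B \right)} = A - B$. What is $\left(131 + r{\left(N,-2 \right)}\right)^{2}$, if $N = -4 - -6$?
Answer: $18225$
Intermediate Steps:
$N = 2$ ($N = -4 + 6 = 2$)
$\left(131 + r{\left(N,-2 \right)}\right)^{2} = \left(131 + \left(2 - -2\right)\right)^{2} = \left(131 + \left(2 + 2\right)\right)^{2} = \left(131 + 4\right)^{2} = 135^{2} = 18225$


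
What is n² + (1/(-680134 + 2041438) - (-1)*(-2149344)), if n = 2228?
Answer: 3831580690561/1361304 ≈ 2.8146e+6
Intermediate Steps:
n² + (1/(-680134 + 2041438) - (-1)*(-2149344)) = 2228² + (1/(-680134 + 2041438) - (-1)*(-2149344)) = 4963984 + (1/1361304 - 1*2149344) = 4963984 + (1/1361304 - 2149344) = 4963984 - 2925910584575/1361304 = 3831580690561/1361304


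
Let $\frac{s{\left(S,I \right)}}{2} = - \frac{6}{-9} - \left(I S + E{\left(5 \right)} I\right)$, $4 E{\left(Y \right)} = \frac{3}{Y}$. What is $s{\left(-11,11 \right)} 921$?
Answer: $\frac{2210707}{10} \approx 2.2107 \cdot 10^{5}$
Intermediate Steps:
$E{\left(Y \right)} = \frac{3}{4 Y}$ ($E{\left(Y \right)} = \frac{3 \frac{1}{Y}}{4} = \frac{3}{4 Y}$)
$s{\left(S,I \right)} = \frac{4}{3} - \frac{3 I}{10} - 2 I S$ ($s{\left(S,I \right)} = 2 \left(- \frac{6}{-9} - \left(I S + \frac{3}{4 \cdot 5} I\right)\right) = 2 \left(\left(-6\right) \left(- \frac{1}{9}\right) - \left(I S + \frac{3}{4} \cdot \frac{1}{5} I\right)\right) = 2 \left(\frac{2}{3} - \left(I S + \frac{3 I}{20}\right)\right) = 2 \left(\frac{2}{3} - \left(\frac{3 I}{20} + I S\right)\right) = 2 \left(\frac{2}{3} - \frac{3 I}{20} - I S\right) = \frac{4}{3} - \frac{3 I}{10} - 2 I S$)
$s{\left(-11,11 \right)} 921 = \left(\frac{4}{3} - \frac{33}{10} - 22 \left(-11\right)\right) 921 = \left(\frac{4}{3} - \frac{33}{10} + 242\right) 921 = \frac{7201}{30} \cdot 921 = \frac{2210707}{10}$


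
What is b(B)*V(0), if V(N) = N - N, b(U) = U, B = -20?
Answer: 0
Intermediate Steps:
V(N) = 0
b(B)*V(0) = -20*0 = 0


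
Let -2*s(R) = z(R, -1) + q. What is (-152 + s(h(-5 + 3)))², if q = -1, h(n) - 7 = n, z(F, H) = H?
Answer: 22801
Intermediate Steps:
h(n) = 7 + n
s(R) = 1 (s(R) = -(-1 - 1)/2 = -½*(-2) = 1)
(-152 + s(h(-5 + 3)))² = (-152 + 1)² = (-151)² = 22801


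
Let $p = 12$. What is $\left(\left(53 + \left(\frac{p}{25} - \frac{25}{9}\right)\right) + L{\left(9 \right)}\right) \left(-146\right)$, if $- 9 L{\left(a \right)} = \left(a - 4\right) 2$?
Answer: $- \frac{1629068}{225} \approx -7240.3$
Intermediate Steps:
$L{\left(a \right)} = \frac{8}{9} - \frac{2 a}{9}$ ($L{\left(a \right)} = - \frac{\left(a - 4\right) 2}{9} = - \frac{\left(-4 + a\right) 2}{9} = - \frac{-8 + 2 a}{9} = \frac{8}{9} - \frac{2 a}{9}$)
$\left(\left(53 + \left(\frac{p}{25} - \frac{25}{9}\right)\right) + L{\left(9 \right)}\right) \left(-146\right) = \left(\left(53 + \left(\frac{12}{25} - \frac{25}{9}\right)\right) + \left(\frac{8}{9} - 2\right)\right) \left(-146\right) = \left(\left(53 + \left(12 \cdot \frac{1}{25} - \frac{25}{9}\right)\right) + \left(\frac{8}{9} - 2\right)\right) \left(-146\right) = \left(\left(53 + \left(\frac{12}{25} - \frac{25}{9}\right)\right) - \frac{10}{9}\right) \left(-146\right) = \left(\left(53 - \frac{517}{225}\right) - \frac{10}{9}\right) \left(-146\right) = \left(\frac{11408}{225} - \frac{10}{9}\right) \left(-146\right) = \frac{11158}{225} \left(-146\right) = - \frac{1629068}{225}$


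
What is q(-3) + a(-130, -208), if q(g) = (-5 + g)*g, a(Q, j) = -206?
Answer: -182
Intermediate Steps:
q(g) = g*(-5 + g)
q(-3) + a(-130, -208) = -3*(-5 - 3) - 206 = -3*(-8) - 206 = 24 - 206 = -182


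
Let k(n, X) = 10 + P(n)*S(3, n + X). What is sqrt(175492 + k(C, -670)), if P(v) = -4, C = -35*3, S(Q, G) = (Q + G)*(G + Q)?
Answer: I*sqrt(2208434) ≈ 1486.1*I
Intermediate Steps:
S(Q, G) = (G + Q)**2 (S(Q, G) = (G + Q)*(G + Q) = (G + Q)**2)
C = -105
k(n, X) = 10 - 4*(3 + X + n)**2 (k(n, X) = 10 - 4*((n + X) + 3)**2 = 10 - 4*((X + n) + 3)**2 = 10 - 4*(3 + X + n)**2)
sqrt(175492 + k(C, -670)) = sqrt(175492 + (10 - 4*(3 - 670 - 105)**2)) = sqrt(175492 + (10 - 4*(-772)**2)) = sqrt(175492 + (10 - 4*595984)) = sqrt(175492 + (10 - 2383936)) = sqrt(175492 - 2383926) = sqrt(-2208434) = I*sqrt(2208434)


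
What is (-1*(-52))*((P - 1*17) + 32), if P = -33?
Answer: -936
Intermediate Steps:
(-1*(-52))*((P - 1*17) + 32) = (-1*(-52))*((-33 - 1*17) + 32) = 52*((-33 - 17) + 32) = 52*(-50 + 32) = 52*(-18) = -936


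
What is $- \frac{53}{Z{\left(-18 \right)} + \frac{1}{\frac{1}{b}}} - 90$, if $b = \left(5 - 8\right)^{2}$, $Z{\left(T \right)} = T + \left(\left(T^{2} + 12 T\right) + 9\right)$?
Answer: $- \frac{9773}{108} \approx -90.491$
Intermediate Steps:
$Z{\left(T \right)} = 9 + T^{2} + 13 T$ ($Z{\left(T \right)} = T + \left(9 + T^{2} + 12 T\right) = 9 + T^{2} + 13 T$)
$b = 9$ ($b = \left(-3\right)^{2} = 9$)
$- \frac{53}{Z{\left(-18 \right)} + \frac{1}{\frac{1}{b}}} - 90 = - \frac{53}{\left(9 + \left(-18\right)^{2} + 13 \left(-18\right)\right) + \frac{1}{\frac{1}{9}}} - 90 = - \frac{53}{\left(9 + 324 - 234\right) + \frac{1}{\frac{1}{9}}} - 90 = - \frac{53}{99 + 9} - 90 = - \frac{53}{108} - 90 = - \frac{9773}{108}$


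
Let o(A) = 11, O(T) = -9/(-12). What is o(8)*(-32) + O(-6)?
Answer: -1405/4 ≈ -351.25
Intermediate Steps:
O(T) = ¾ (O(T) = -9*(-1/12) = ¾)
o(8)*(-32) + O(-6) = 11*(-32) + ¾ = -352 + ¾ = -1405/4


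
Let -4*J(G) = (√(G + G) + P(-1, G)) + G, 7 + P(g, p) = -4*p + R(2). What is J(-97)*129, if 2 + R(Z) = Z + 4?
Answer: -9288 - 129*I*√194/4 ≈ -9288.0 - 449.19*I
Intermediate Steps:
R(Z) = 2 + Z (R(Z) = -2 + (Z + 4) = -2 + (4 + Z) = 2 + Z)
P(g, p) = -3 - 4*p (P(g, p) = -7 + (-4*p + (2 + 2)) = -7 + (-4*p + 4) = -7 + (4 - 4*p) = -3 - 4*p)
J(G) = ¾ + 3*G/4 - √2*√G/4 (J(G) = -((√(G + G) + (-3 - 4*G)) + G)/4 = -((√(2*G) + (-3 - 4*G)) + G)/4 = -((√2*√G + (-3 - 4*G)) + G)/4 = -((-3 - 4*G + √2*√G) + G)/4 = -(-3 - 3*G + √2*√G)/4 = ¾ + 3*G/4 - √2*√G/4)
J(-97)*129 = (¾ + (¾)*(-97) - √2*√(-97)/4)*129 = (¾ - 291/4 - √2*I*√97/4)*129 = (¾ - 291/4 - I*√194/4)*129 = (-72 - I*√194/4)*129 = -9288 - 129*I*√194/4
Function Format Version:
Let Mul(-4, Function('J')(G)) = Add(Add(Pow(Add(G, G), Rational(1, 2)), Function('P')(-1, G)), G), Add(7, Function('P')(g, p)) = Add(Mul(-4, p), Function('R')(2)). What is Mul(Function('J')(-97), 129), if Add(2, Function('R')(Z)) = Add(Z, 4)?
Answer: Add(-9288, Mul(Rational(-129, 4), I, Pow(194, Rational(1, 2)))) ≈ Add(-9288.0, Mul(-449.19, I))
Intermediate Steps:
Function('R')(Z) = Add(2, Z) (Function('R')(Z) = Add(-2, Add(Z, 4)) = Add(-2, Add(4, Z)) = Add(2, Z))
Function('P')(g, p) = Add(-3, Mul(-4, p)) (Function('P')(g, p) = Add(-7, Add(Mul(-4, p), Add(2, 2))) = Add(-7, Add(Mul(-4, p), 4)) = Add(-7, Add(4, Mul(-4, p))) = Add(-3, Mul(-4, p)))
Function('J')(G) = Add(Rational(3, 4), Mul(Rational(3, 4), G), Mul(Rational(-1, 4), Pow(2, Rational(1, 2)), Pow(G, Rational(1, 2)))) (Function('J')(G) = Mul(Rational(-1, 4), Add(Add(Pow(Add(G, G), Rational(1, 2)), Add(-3, Mul(-4, G))), G)) = Mul(Rational(-1, 4), Add(Add(Pow(Mul(2, G), Rational(1, 2)), Add(-3, Mul(-4, G))), G)) = Mul(Rational(-1, 4), Add(Add(Mul(Pow(2, Rational(1, 2)), Pow(G, Rational(1, 2))), Add(-3, Mul(-4, G))), G)) = Mul(Rational(-1, 4), Add(Add(-3, Mul(-4, G), Mul(Pow(2, Rational(1, 2)), Pow(G, Rational(1, 2)))), G)) = Mul(Rational(-1, 4), Add(-3, Mul(-3, G), Mul(Pow(2, Rational(1, 2)), Pow(G, Rational(1, 2))))) = Add(Rational(3, 4), Mul(Rational(3, 4), G), Mul(Rational(-1, 4), Pow(2, Rational(1, 2)), Pow(G, Rational(1, 2)))))
Mul(Function('J')(-97), 129) = Mul(Add(Rational(3, 4), Mul(Rational(3, 4), -97), Mul(Rational(-1, 4), Pow(2, Rational(1, 2)), Pow(-97, Rational(1, 2)))), 129) = Mul(Add(Rational(3, 4), Rational(-291, 4), Mul(Rational(-1, 4), Pow(2, Rational(1, 2)), Mul(I, Pow(97, Rational(1, 2))))), 129) = Mul(Add(Rational(3, 4), Rational(-291, 4), Mul(Rational(-1, 4), I, Pow(194, Rational(1, 2)))), 129) = Mul(Add(-72, Mul(Rational(-1, 4), I, Pow(194, Rational(1, 2)))), 129) = Add(-9288, Mul(Rational(-129, 4), I, Pow(194, Rational(1, 2))))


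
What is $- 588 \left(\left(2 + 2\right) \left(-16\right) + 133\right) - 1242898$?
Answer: $-1283470$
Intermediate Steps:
$- 588 \left(\left(2 + 2\right) \left(-16\right) + 133\right) - 1242898 = - 588 \left(4 \left(-16\right) + 133\right) - 1242898 = - 588 \left(-64 + 133\right) - 1242898 = \left(-588\right) 69 - 1242898 = -40572 - 1242898 = -1283470$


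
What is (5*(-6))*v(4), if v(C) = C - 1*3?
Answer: -30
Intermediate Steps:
v(C) = -3 + C (v(C) = C - 3 = -3 + C)
(5*(-6))*v(4) = (5*(-6))*(-3 + 4) = -30*1 = -30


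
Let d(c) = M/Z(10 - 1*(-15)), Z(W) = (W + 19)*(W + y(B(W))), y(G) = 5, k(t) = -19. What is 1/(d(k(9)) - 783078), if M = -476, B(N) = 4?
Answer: -330/258415859 ≈ -1.2770e-6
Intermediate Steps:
Z(W) = (5 + W)*(19 + W) (Z(W) = (W + 19)*(W + 5) = (19 + W)*(5 + W) = (5 + W)*(19 + W))
d(c) = -119/330 (d(c) = -476/(95 + (10 - 1*(-15))² + 24*(10 - 1*(-15))) = -476/(95 + (10 + 15)² + 24*(10 + 15)) = -476/(95 + 25² + 24*25) = -476/(95 + 625 + 600) = -476/1320 = -476*1/1320 = -119/330)
1/(d(k(9)) - 783078) = 1/(-119/330 - 783078) = 1/(-258415859/330) = -330/258415859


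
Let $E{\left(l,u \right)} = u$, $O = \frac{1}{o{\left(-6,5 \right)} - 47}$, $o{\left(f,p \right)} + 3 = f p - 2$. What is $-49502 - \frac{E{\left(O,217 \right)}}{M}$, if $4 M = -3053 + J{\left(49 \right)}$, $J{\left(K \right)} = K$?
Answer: $- \frac{37175785}{751} \approx -49502.0$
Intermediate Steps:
$o{\left(f,p \right)} = -5 + f p$ ($o{\left(f,p \right)} = -3 + \left(f p - 2\right) = -3 + \left(-2 + f p\right) = -5 + f p$)
$O = - \frac{1}{82}$ ($O = \frac{1}{\left(-5 - 30\right) - 47} = \frac{1}{-35 - 47} = \frac{1}{-82} = - \frac{1}{82} \approx -0.012195$)
$M = -751$ ($M = \frac{-3053 + 49}{4} = \frac{1}{4} \left(-3004\right) = -751$)
$-49502 - \frac{E{\left(O,217 \right)}}{M} = -49502 - \frac{217}{-751} = -49502 - 217 \left(- \frac{1}{751}\right) = -49502 - - \frac{217}{751} = -49502 + \frac{217}{751} = - \frac{37175785}{751}$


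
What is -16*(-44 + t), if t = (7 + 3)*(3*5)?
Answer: -1696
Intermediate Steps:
t = 150 (t = 10*15 = 150)
-16*(-44 + t) = -16*(-44 + 150) = -16*106 = -1696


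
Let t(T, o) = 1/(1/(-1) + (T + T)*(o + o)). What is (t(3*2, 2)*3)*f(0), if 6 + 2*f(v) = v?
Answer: -9/47 ≈ -0.19149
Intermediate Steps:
f(v) = -3 + v/2
t(T, o) = 1/(-1 + 4*T*o) (t(T, o) = 1/(-1 + (2*T)*(2*o)) = 1/(-1 + 4*T*o))
(t(3*2, 2)*3)*f(0) = (3/(-1 + 4*(3*2)*2))*(-3 + (½)*0) = (3/(-1 + 4*6*2))*(-3 + 0) = (3/(-1 + 48))*(-3) = (3/47)*(-3) = -9/47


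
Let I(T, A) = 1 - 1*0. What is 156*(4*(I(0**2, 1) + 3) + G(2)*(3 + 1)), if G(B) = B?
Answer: 3744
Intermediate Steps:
I(T, A) = 1 (I(T, A) = 1 + 0 = 1)
156*(4*(I(0**2, 1) + 3) + G(2)*(3 + 1)) = 156*(4*(1 + 3) + 2*(3 + 1)) = 156*(4*4 + 2*4) = 156*(16 + 8) = 156*24 = 3744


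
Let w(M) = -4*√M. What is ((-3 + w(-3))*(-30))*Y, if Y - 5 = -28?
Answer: -2070 - 2760*I*√3 ≈ -2070.0 - 4780.5*I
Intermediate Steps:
Y = -23 (Y = 5 - 28 = -23)
((-3 + w(-3))*(-30))*Y = ((-3 - 4*I*√3)*(-30))*(-23) = (90 + 120*I*√3)*(-23) = -2070 - 2760*I*√3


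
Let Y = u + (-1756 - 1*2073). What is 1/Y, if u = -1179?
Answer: -1/5008 ≈ -0.00019968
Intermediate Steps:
Y = -5008 (Y = -1179 + (-1756 - 1*2073) = -1179 + (-1756 - 2073) = -1179 - 3829 = -5008)
1/Y = 1/(-5008) = -1/5008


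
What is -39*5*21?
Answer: -4095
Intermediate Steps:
-39*5*21 = -195*21 = -4095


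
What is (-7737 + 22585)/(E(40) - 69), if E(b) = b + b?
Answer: 14848/11 ≈ 1349.8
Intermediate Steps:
E(b) = 2*b
(-7737 + 22585)/(E(40) - 69) = (-7737 + 22585)/(2*40 - 69) = 14848/(80 - 69) = 14848/11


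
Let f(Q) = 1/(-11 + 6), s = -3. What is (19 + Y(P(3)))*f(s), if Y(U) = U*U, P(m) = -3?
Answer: -28/5 ≈ -5.6000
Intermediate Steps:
f(Q) = -⅕ (f(Q) = 1/(-5) = -⅕)
Y(U) = U²
(19 + Y(P(3)))*f(s) = (19 + (-3)²)*(-⅕) = (19 + 9)*(-⅕) = 28*(-⅕) = -28/5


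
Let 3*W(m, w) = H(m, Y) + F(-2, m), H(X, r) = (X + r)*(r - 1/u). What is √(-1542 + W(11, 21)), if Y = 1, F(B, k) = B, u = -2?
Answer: I*√13830/3 ≈ 39.2*I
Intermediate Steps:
H(X, r) = (½ + r)*(X + r) (H(X, r) = (X + r)*(r - 1/(-2)) = (X + r)*(r - 1*(-½)) = (X + r)*(r + ½) = (X + r)*(½ + r) = (½ + r)*(X + r))
W(m, w) = -⅙ + m/2 (W(m, w) = ((m/2 + (½)*1 + 1*(m + 1)) - 2)/3 = ((m/2 + ½ + 1*(1 + m)) - 2)/3 = ((m/2 + ½ + (1 + m)) - 2)/3 = ((3/2 + 3*m/2) - 2)/3 = (-½ + 3*m/2)/3 = -⅙ + m/2)
√(-1542 + W(11, 21)) = √(-1542 + (-⅙ + (½)*11)) = √(-1542 + (-⅙ + 11/2)) = √(-1542 + 16/3) = √(-4610/3) = I*√13830/3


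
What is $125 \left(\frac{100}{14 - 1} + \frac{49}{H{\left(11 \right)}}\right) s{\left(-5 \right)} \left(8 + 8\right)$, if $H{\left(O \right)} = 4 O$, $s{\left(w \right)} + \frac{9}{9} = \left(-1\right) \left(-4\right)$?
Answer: $\frac{7555500}{143} \approx 52836.0$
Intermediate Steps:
$s{\left(w \right)} = 3$ ($s{\left(w \right)} = -1 - -4 = -1 + 4 = 3$)
$125 \left(\frac{100}{14 - 1} + \frac{49}{H{\left(11 \right)}}\right) s{\left(-5 \right)} \left(8 + 8\right) = 125 \left(\frac{100}{14 - 1} + \frac{49}{4 \cdot 11}\right) 3 \left(8 + 8\right) = 125 \left(\frac{100}{14 - 1} + \frac{49}{44}\right) 3 \cdot 16 = 125 \left(\frac{100}{13} + 49 \cdot \frac{1}{44}\right) 48 = 125 \left(100 \cdot \frac{1}{13} + \frac{49}{44}\right) 48 = 125 \left(\frac{100}{13} + \frac{49}{44}\right) 48 = 125 \cdot \frac{5037}{572} \cdot 48 = \frac{629625}{572} \cdot 48 = \frac{7555500}{143}$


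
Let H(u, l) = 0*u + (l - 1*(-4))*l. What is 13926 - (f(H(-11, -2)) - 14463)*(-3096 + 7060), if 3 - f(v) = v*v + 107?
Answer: 57820938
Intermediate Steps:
H(u, l) = l*(4 + l) (H(u, l) = 0 + (l + 4)*l = 0 + (4 + l)*l = 0 + l*(4 + l) = l*(4 + l))
f(v) = -104 - v² (f(v) = 3 - (v*v + 107) = 3 - (v² + 107) = 3 - (107 + v²) = 3 + (-107 - v²) = -104 - v²)
13926 - (f(H(-11, -2)) - 14463)*(-3096 + 7060) = 13926 - ((-104 - (-2*(4 - 2))²) - 14463)*(-3096 + 7060) = 13926 - ((-104 - (-2*2)²) - 14463)*3964 = 13926 - ((-104 - 1*(-4)²) - 14463)*3964 = 13926 - ((-104 - 1*16) - 14463)*3964 = 13926 - ((-104 - 16) - 14463)*3964 = 13926 - (-120 - 14463)*3964 = 13926 - (-14583)*3964 = 13926 - 1*(-57807012) = 13926 + 57807012 = 57820938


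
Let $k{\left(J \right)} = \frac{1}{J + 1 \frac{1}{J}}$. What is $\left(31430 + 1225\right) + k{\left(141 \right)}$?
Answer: $\frac{649246851}{19882} \approx 32655.0$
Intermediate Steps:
$k{\left(J \right)} = \frac{1}{J + \frac{1}{J}}$
$\left(31430 + 1225\right) + k{\left(141 \right)} = \left(31430 + 1225\right) + \frac{141}{1 + 141^{2}} = 32655 + \frac{141}{1 + 19881} = 32655 + \frac{141}{19882} = \frac{649246851}{19882}$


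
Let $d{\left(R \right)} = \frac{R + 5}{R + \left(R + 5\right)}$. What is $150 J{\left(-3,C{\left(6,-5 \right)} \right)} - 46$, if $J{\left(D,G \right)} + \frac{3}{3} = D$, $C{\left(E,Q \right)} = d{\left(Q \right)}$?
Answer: $-646$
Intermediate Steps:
$d{\left(R \right)} = \frac{5 + R}{5 + 2 R}$ ($d{\left(R \right)} = \frac{5 + R}{R + \left(5 + R\right)} = \frac{5 + R}{5 + 2 R}$)
$C{\left(E,Q \right)} = \frac{5 + Q}{5 + 2 Q}$
$J{\left(D,G \right)} = -1 + D$
$150 J{\left(-3,C{\left(6,-5 \right)} \right)} - 46 = 150 \left(-1 - 3\right) - 46 = 150 \left(-4\right) - 46 = -600 - 46 = -646$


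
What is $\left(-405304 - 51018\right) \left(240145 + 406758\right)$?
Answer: $-295196070766$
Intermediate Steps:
$\left(-405304 - 51018\right) \left(240145 + 406758\right) = \left(-456322\right) 646903 = -295196070766$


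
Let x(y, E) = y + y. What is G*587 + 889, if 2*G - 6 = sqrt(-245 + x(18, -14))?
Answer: 2650 + 587*I*sqrt(209)/2 ≈ 2650.0 + 4243.1*I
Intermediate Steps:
x(y, E) = 2*y
G = 3 + I*sqrt(209)/2 (G = 3 + sqrt(-245 + 2*18)/2 = 3 + sqrt(-245 + 36)/2 = 3 + sqrt(-209)/2 = 3 + (I*sqrt(209))/2 = 3 + I*sqrt(209)/2 ≈ 3.0 + 7.2284*I)
G*587 + 889 = (3 + I*sqrt(209)/2)*587 + 889 = (1761 + 587*I*sqrt(209)/2) + 889 = 2650 + 587*I*sqrt(209)/2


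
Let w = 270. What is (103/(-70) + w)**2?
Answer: 353327209/4900 ≈ 72108.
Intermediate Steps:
(103/(-70) + w)**2 = (103/(-70) + 270)**2 = (103*(-1/70) + 270)**2 = (-103/70 + 270)**2 = (18797/70)**2 = 353327209/4900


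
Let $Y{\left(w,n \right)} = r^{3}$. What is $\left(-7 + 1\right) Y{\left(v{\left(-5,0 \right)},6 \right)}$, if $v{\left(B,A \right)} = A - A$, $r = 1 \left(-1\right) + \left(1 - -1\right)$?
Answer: $-6$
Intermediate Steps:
$r = 1$ ($r = -1 + \left(1 + 1\right) = -1 + 2 = 1$)
$v{\left(B,A \right)} = 0$
$Y{\left(w,n \right)} = 1$ ($Y{\left(w,n \right)} = 1^{3} = 1$)
$\left(-7 + 1\right) Y{\left(v{\left(-5,0 \right)},6 \right)} = \left(-7 + 1\right) 1 = \left(-6\right) 1 = -6$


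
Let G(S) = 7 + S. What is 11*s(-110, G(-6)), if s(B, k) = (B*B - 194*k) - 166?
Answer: 129140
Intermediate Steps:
s(B, k) = -166 + B² - 194*k (s(B, k) = (B² - 194*k) - 166 = -166 + B² - 194*k)
11*s(-110, G(-6)) = 11*(-166 + (-110)² - 194*(7 - 6)) = 11*(-166 + 12100 - 194*1) = 11*(-166 + 12100 - 194) = 11*11740 = 129140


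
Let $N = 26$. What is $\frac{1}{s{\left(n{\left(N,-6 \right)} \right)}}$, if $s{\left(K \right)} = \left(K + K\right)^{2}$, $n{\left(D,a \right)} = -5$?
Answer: $\frac{1}{100} \approx 0.01$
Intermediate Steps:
$s{\left(K \right)} = 4 K^{2}$ ($s{\left(K \right)} = \left(2 K\right)^{2} = 4 K^{2}$)
$\frac{1}{s{\left(n{\left(N,-6 \right)} \right)}} = \frac{1}{4 \left(-5\right)^{2}} = \frac{1}{4 \cdot 25} = \frac{1}{100}$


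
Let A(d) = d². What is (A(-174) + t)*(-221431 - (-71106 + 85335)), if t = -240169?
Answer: 49463384380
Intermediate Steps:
(A(-174) + t)*(-221431 - (-71106 + 85335)) = ((-174)² - 240169)*(-221431 - (-71106 + 85335)) = (30276 - 240169)*(-221431 - 1*14229) = -209893*(-221431 - 14229) = -209893*(-235660) = 49463384380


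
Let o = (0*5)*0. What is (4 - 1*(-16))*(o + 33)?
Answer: 660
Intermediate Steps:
o = 0 (o = 0*0 = 0)
(4 - 1*(-16))*(o + 33) = (4 - 1*(-16))*(0 + 33) = (4 + 16)*33 = 20*33 = 660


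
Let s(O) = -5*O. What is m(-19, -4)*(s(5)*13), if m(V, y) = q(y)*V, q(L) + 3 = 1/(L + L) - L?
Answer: 43225/8 ≈ 5403.1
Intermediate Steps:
q(L) = -3 + 1/(2*L) - L (q(L) = -3 + (1/(L + L) - L) = -3 + (1/(2*L) - L) = -3 + 1/(2*L) - L)
m(V, y) = V*(-3 + 1/(2*y) - y) (m(V, y) = (-3 + 1/(2*y) - y)*V = V*(-3 + 1/(2*y) - y))
m(-19, -4)*(s(5)*13) = (-3*(-19) + (½)*(-19)/(-4) - 1*(-19)*(-4))*(-5*5*13) = (57 + (½)*(-19)*(-¼) - 76)*(-25*13) = (57 + 19/8 - 76)*(-325) = -133/8*(-325) = 43225/8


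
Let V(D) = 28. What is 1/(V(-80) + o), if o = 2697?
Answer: 1/2725 ≈ 0.00036697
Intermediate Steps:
1/(V(-80) + o) = 1/(28 + 2697) = 1/2725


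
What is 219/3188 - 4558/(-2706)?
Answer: 7561759/4313364 ≈ 1.7531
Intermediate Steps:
219/3188 - 4558/(-2706) = 219*(1/3188) - 4558*(-1/2706) = 219/3188 + 2279/1353 = 7561759/4313364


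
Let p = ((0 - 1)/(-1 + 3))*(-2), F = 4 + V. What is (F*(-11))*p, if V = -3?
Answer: -11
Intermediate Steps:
F = 1 (F = 4 - 3 = 1)
p = 1 (p = -1/2*(-2) = 1)
(F*(-11))*p = (1*(-11))*1 = -11*1 = -11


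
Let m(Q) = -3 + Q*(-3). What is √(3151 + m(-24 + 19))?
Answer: √3163 ≈ 56.241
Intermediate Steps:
m(Q) = -3 - 3*Q
√(3151 + m(-24 + 19)) = √(3151 + (-3 - 3*(-24 + 19))) = √(3151 + (-3 - 3*(-5))) = √(3151 + (-3 + 15)) = √(3151 + 12) = √3163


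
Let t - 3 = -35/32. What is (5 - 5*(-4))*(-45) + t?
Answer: -35939/32 ≈ -1123.1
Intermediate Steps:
t = 61/32 (t = 3 - 35/32 = 61/32 ≈ 1.9063)
(5 - 5*(-4))*(-45) + t = (5 - 5*(-4))*(-45) + 61/32 = (5 + 20)*(-45) + 61/32 = 25*(-45) + 61/32 = -1125 + 61/32 = -35939/32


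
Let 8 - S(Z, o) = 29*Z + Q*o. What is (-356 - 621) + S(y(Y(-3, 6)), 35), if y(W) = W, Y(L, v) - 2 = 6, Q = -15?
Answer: -676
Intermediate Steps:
Y(L, v) = 8 (Y(L, v) = 2 + 6 = 8)
S(Z, o) = 8 - 29*Z + 15*o (S(Z, o) = 8 - (29*Z - 15*o) = 8 - (-15*o + 29*Z) = 8 + (-29*Z + 15*o) = 8 - 29*Z + 15*o)
(-356 - 621) + S(y(Y(-3, 6)), 35) = (-356 - 621) + (8 - 29*8 + 15*35) = -977 + (8 - 232 + 525) = -977 + 301 = -676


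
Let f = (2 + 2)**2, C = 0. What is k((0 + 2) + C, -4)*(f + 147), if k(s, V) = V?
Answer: -652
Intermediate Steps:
f = 16 (f = 4**2 = 16)
k((0 + 2) + C, -4)*(f + 147) = -4*(16 + 147) = -4*163 = -652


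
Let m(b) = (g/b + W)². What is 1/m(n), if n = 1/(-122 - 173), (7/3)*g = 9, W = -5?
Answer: 49/64000000 ≈ 7.6563e-7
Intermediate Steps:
g = 27/7 (g = (3/7)*9 = 27/7 ≈ 3.8571)
n = -1/295 (n = 1/(-295) = -1/295 ≈ -0.0033898)
m(b) = (-5 + 27/(7*b))² (m(b) = (27/(7*b) - 5)² = (-5 + 27/(7*b))²)
1/m(n) = 1/((-27 + 35*(-1/295))²/(49*(-1/295)²)) = 1/((1/49)*87025*(-27 - 7/59)²) = 1/((1/49)*87025*(-1600/59)²) = 1/((1/49)*87025*(2560000/3481)) = 1/(64000000/49) = 49/64000000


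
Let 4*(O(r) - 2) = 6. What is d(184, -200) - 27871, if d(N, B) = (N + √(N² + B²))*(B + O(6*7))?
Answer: -64027 - 1572*√1154 ≈ -1.1743e+5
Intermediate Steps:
O(r) = 7/2 (O(r) = 2 + (¼)*6 = 2 + 3/2 = 7/2)
d(N, B) = (7/2 + B)*(N + √(B² + N²)) (d(N, B) = (N + √(N² + B²))*(B + 7/2) = (N + √(B² + N²))*(7/2 + B) = (7/2 + B)*(N + √(B² + N²)))
d(184, -200) - 27871 = ((7/2)*184 + 7*√((-200)² + 184²)/2 - 200*184 - 200*√((-200)² + 184²)) - 27871 = (644 + 7*√(40000 + 33856)/2 - 36800 - 200*√(40000 + 33856)) - 27871 = (644 + 7*√73856/2 - 36800 - 1600*√1154) - 27871 = (644 + 7*(8*√1154)/2 - 36800 - 1600*√1154) - 27871 = (644 + 28*√1154 - 36800 - 1600*√1154) - 27871 = (-36156 - 1572*√1154) - 27871 = -64027 - 1572*√1154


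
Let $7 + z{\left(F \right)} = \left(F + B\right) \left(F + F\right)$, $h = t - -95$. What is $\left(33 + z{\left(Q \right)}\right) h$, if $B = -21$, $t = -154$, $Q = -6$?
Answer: $-20650$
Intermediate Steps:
$h = -59$ ($h = -154 - -95 = -154 + 95 = -59$)
$z{\left(F \right)} = -7 + 2 F \left(-21 + F\right)$ ($z{\left(F \right)} = -7 + \left(F - 21\right) \left(F + F\right) = -7 + \left(-21 + F\right) 2 F = -7 + 2 F \left(-21 + F\right)$)
$\left(33 + z{\left(Q \right)}\right) h = \left(33 - \left(-245 - 72\right)\right) \left(-59\right) = \left(33 + \left(-7 + 252 + 2 \cdot 36\right)\right) \left(-59\right) = \left(33 + \left(-7 + 252 + 72\right)\right) \left(-59\right) = \left(33 + 317\right) \left(-59\right) = 350 \left(-59\right) = -20650$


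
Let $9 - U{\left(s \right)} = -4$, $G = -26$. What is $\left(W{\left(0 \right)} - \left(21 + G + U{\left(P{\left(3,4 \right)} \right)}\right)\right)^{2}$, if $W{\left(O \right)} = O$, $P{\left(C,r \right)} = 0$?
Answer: $64$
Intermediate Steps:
$U{\left(s \right)} = 13$ ($U{\left(s \right)} = 9 - -4 = 9 + 4 = 13$)
$\left(W{\left(0 \right)} - \left(21 + G + U{\left(P{\left(3,4 \right)} \right)}\right)\right)^{2} = \left(0 - 8\right)^{2} = \left(-8\right)^{2} = 64$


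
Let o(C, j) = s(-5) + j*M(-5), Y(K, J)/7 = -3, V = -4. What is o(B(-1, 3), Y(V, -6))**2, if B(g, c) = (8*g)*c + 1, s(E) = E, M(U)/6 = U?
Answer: 390625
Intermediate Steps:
M(U) = 6*U
Y(K, J) = -21 (Y(K, J) = 7*(-3) = -21)
B(g, c) = 1 + 8*c*g (B(g, c) = 8*c*g + 1 = 1 + 8*c*g)
o(C, j) = -5 - 30*j (o(C, j) = -5 + j*(6*(-5)) = -5 + j*(-30) = -5 - 30*j)
o(B(-1, 3), Y(V, -6))**2 = (-5 - 30*(-21))**2 = (-5 + 630)**2 = 625**2 = 390625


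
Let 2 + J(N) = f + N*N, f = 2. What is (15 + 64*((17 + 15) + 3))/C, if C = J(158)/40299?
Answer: 90874245/24964 ≈ 3640.2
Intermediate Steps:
J(N) = N² (J(N) = -2 + (2 + N*N) = -2 + (2 + N²) = N²)
C = 24964/40299 (C = 158²/40299 = 24964*(1/40299) = 24964/40299 ≈ 0.61947)
(15 + 64*((17 + 15) + 3))/C = (15 + 64*((17 + 15) + 3))/(24964/40299) = (15 + 64*(32 + 3))*(40299/24964) = (15 + 64*35)*(40299/24964) = (15 + 2240)*(40299/24964) = 2255*(40299/24964) = 90874245/24964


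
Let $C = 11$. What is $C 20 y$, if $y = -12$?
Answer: $-2640$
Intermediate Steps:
$C 20 y = 11 \cdot 20 \left(-12\right) = 220 \left(-12\right) = -2640$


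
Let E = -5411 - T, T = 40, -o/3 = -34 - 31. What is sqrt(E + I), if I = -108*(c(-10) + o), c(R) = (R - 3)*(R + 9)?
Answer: I*sqrt(27915) ≈ 167.08*I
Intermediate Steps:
o = 195 (o = -3*(-34 - 31) = -3*(-65) = 195)
c(R) = (-3 + R)*(9 + R)
E = -5451 (E = -5411 - 1*40 = -5411 - 40 = -5451)
I = -22464 (I = -108*((-27 + (-10)**2 + 6*(-10)) + 195) = -108*((-27 + 100 - 60) + 195) = -108*(13 + 195) = -108*208 = -22464)
sqrt(E + I) = sqrt(-5451 - 22464) = sqrt(-27915) = I*sqrt(27915)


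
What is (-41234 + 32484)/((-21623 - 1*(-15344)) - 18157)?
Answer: 4375/12218 ≈ 0.35808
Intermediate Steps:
(-41234 + 32484)/((-21623 - 1*(-15344)) - 18157) = -8750/((-21623 + 15344) - 18157) = -8750/(-6279 - 18157) = -8750/(-24436) = -8750*(-1/24436) = 4375/12218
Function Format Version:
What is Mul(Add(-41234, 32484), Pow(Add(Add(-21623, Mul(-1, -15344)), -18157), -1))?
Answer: Rational(4375, 12218) ≈ 0.35808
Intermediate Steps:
Mul(Add(-41234, 32484), Pow(Add(Add(-21623, Mul(-1, -15344)), -18157), -1)) = Mul(-8750, Pow(Add(Add(-21623, 15344), -18157), -1)) = Mul(-8750, Pow(Add(-6279, -18157), -1)) = Mul(-8750, Pow(-24436, -1)) = Mul(-8750, Rational(-1, 24436)) = Rational(4375, 12218)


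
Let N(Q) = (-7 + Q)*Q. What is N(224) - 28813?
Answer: 19795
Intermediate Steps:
N(Q) = Q*(-7 + Q)
N(224) - 28813 = 224*(-7 + 224) - 28813 = 224*217 - 28813 = 48608 - 28813 = 19795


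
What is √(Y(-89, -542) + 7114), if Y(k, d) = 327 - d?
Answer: 3*√887 ≈ 89.348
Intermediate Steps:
√(Y(-89, -542) + 7114) = √((327 - 1*(-542)) + 7114) = √((327 + 542) + 7114) = √(869 + 7114) = √7983 = 3*√887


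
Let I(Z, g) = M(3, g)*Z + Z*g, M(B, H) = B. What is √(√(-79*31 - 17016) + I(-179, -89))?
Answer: √(15394 + I*√19465) ≈ 124.07 + 0.5622*I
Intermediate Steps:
I(Z, g) = 3*Z + Z*g
√(√(-79*31 - 17016) + I(-179, -89)) = √(√(-79*31 - 17016) - 179*(3 - 89)) = √(√(-2449 - 17016) - 179*(-86)) = √(√(-19465) + 15394) = √(I*√19465 + 15394) = √(15394 + I*√19465)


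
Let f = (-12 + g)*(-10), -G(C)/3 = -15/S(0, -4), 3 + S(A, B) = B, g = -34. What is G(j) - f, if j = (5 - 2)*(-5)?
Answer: -3265/7 ≈ -466.43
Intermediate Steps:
S(A, B) = -3 + B
j = -15 (j = 3*(-5) = -15)
G(C) = -45/7 (G(C) = -(-45)/(-3 - 4) = -(-45)/(-7) = -(-45)*(-1)/7 = -3*15/7 = -45/7)
f = 460 (f = (-12 - 34)*(-10) = -46*(-10) = 460)
G(j) - f = -45/7 - 1*460 = -45/7 - 460 = -3265/7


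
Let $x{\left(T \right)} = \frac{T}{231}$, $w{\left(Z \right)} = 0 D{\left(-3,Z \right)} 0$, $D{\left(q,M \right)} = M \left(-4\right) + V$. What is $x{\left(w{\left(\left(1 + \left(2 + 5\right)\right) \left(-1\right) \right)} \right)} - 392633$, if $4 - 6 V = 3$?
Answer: $-392633$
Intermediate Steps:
$V = \frac{1}{6}$ ($V = \frac{2}{3} - \frac{1}{2} = \frac{1}{6} \approx 0.16667$)
$D{\left(q,M \right)} = \frac{1}{6} - 4 M$ ($D{\left(q,M \right)} = M \left(-4\right) + \frac{1}{6} = - 4 M + \frac{1}{6} = \frac{1}{6} - 4 M$)
$w{\left(Z \right)} = 0$ ($w{\left(Z \right)} = 0 \left(\frac{1}{6} - 4 Z\right) 0 = 0 \cdot 0 = 0$)
$x{\left(T \right)} = \frac{T}{231}$ ($x{\left(T \right)} = T \frac{1}{231} = \frac{T}{231}$)
$x{\left(w{\left(\left(1 + \left(2 + 5\right)\right) \left(-1\right) \right)} \right)} - 392633 = \frac{1}{231} \cdot 0 - 392633 = 0 - 392633 = -392633$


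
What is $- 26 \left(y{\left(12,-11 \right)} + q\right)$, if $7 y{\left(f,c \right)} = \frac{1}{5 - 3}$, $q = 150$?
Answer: $- \frac{27313}{7} \approx -3901.9$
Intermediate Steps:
$y{\left(f,c \right)} = \frac{1}{14}$ ($y{\left(f,c \right)} = \frac{1}{7 \left(5 - 3\right)} = \frac{1}{7 \cdot 2} = \frac{1}{7} \cdot \frac{1}{2} = \frac{1}{14}$)
$- 26 \left(y{\left(12,-11 \right)} + q\right) = - 26 \left(\frac{1}{14} + 150\right) = \left(-26\right) \frac{2101}{14} = - \frac{27313}{7}$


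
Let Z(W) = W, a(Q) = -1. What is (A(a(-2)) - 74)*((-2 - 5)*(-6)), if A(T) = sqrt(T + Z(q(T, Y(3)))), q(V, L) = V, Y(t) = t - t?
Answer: -3108 + 42*I*sqrt(2) ≈ -3108.0 + 59.397*I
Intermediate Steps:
Y(t) = 0
A(T) = sqrt(2)*sqrt(T) (A(T) = sqrt(T + T) = sqrt(2*T) = sqrt(2)*sqrt(T))
(A(a(-2)) - 74)*((-2 - 5)*(-6)) = (sqrt(2)*sqrt(-1) - 74)*((-2 - 5)*(-6)) = (sqrt(2)*I - 74)*(-7*(-6)) = (I*sqrt(2) - 74)*42 = (-74 + I*sqrt(2))*42 = -3108 + 42*I*sqrt(2)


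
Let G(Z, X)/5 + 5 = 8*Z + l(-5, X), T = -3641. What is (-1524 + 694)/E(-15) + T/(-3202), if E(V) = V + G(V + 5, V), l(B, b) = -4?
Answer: 108313/36823 ≈ 2.9414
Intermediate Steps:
G(Z, X) = -45 + 40*Z (G(Z, X) = -25 + 5*(8*Z - 4) = -25 + 5*(-4 + 8*Z) = -25 + (-20 + 40*Z) = -45 + 40*Z)
E(V) = 155 + 41*V (E(V) = V + (-45 + 40*(V + 5)) = V + (-45 + 40*(5 + V)) = V + (-45 + (200 + 40*V)) = V + (155 + 40*V) = 155 + 41*V)
(-1524 + 694)/E(-15) + T/(-3202) = (-1524 + 694)/(155 + 41*(-15)) - 3641/(-3202) = -830/(155 - 615) - 3641*(-1/3202) = -830/(-460) + 3641/3202 = -830*(-1/460) + 3641/3202 = 83/46 + 3641/3202 = 108313/36823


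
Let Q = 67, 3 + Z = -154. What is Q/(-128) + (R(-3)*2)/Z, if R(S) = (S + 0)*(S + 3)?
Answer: -67/128 ≈ -0.52344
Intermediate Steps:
Z = -157 (Z = -3 - 154 = -157)
R(S) = S*(3 + S)
Q/(-128) + (R(-3)*2)/Z = 67/(-128) + (-3*(3 - 3)*2)/(-157) = 67*(-1/128) + (-3*0*2)*(-1/157) = -67/128 + (0*2)*(-1/157) = -67/128 + 0*(-1/157) = -67/128 + 0 = -67/128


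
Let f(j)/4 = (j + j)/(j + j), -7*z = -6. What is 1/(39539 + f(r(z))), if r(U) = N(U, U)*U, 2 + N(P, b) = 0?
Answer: 1/39543 ≈ 2.5289e-5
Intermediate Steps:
z = 6/7 (z = -⅐*(-6) = 6/7 ≈ 0.85714)
N(P, b) = -2 (N(P, b) = -2 + 0 = -2)
r(U) = -2*U
f(j) = 4 (f(j) = 4*((j + j)/(j + j)) = 4*((2*j)/((2*j))) = 4*((2*j)*(1/(2*j))) = 4*1 = 4)
1/(39539 + f(r(z))) = 1/(39539 + 4) = 1/39543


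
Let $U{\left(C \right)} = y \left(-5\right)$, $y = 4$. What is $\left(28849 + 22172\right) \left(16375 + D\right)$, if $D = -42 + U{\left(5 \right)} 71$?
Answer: $760876173$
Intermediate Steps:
$U{\left(C \right)} = -20$ ($U{\left(C \right)} = 4 \left(-5\right) = -20$)
$D = -1462$ ($D = -42 - 1420 = -1462$)
$\left(28849 + 22172\right) \left(16375 + D\right) = \left(28849 + 22172\right) \left(16375 - 1462\right) = 51021 \cdot 14913 = 760876173$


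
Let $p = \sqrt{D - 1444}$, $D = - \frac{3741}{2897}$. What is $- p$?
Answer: $- \frac{i \sqrt{12129765073}}{2897} \approx - 38.017 i$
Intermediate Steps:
$D = - \frac{3741}{2897}$ ($D = \left(-3741\right) \frac{1}{2897} = - \frac{3741}{2897} \approx -1.2913$)
$p = \frac{i \sqrt{12129765073}}{2897}$ ($p = \sqrt{- \frac{3741}{2897} - 1444} = \sqrt{- \frac{4187009}{2897}} = \frac{i \sqrt{12129765073}}{2897} \approx 38.017 i$)
$- p = - \frac{i \sqrt{12129765073}}{2897}$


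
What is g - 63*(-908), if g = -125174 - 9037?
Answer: -77007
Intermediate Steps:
g = -134211
g - 63*(-908) = -134211 - 63*(-908) = -134211 + 57204 = -77007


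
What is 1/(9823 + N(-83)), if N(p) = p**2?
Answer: 1/16712 ≈ 5.9837e-5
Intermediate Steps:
1/(9823 + N(-83)) = 1/(9823 + (-83)**2) = 1/(9823 + 6889) = 1/16712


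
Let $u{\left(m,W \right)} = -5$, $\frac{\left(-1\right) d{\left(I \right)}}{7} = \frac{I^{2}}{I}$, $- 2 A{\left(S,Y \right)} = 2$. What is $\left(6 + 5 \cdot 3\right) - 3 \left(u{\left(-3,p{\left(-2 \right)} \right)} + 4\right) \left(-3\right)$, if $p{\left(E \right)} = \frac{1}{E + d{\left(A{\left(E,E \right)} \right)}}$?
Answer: $12$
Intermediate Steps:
$A{\left(S,Y \right)} = -1$ ($A{\left(S,Y \right)} = \left(- \frac{1}{2}\right) 2 = -1$)
$d{\left(I \right)} = - 7 I$ ($d{\left(I \right)} = - 7 \frac{I^{2}}{I} = - 7 I$)
$p{\left(E \right)} = \frac{1}{7 + E}$ ($p{\left(E \right)} = \frac{1}{E - -7} = \frac{1}{E + 7} = \frac{1}{7 + E}$)
$\left(6 + 5 \cdot 3\right) - 3 \left(u{\left(-3,p{\left(-2 \right)} \right)} + 4\right) \left(-3\right) = \left(6 + 5 \cdot 3\right) - 3 \left(-5 + 4\right) \left(-3\right) = \left(6 + 15\right) - 3 \left(\left(-1\right) \left(-3\right)\right) = 21 - 9 = 12$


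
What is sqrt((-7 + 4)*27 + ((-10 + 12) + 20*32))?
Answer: sqrt(561) ≈ 23.685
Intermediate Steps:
sqrt((-7 + 4)*27 + ((-10 + 12) + 20*32)) = sqrt(-3*27 + (2 + 640)) = sqrt(-81 + 642) = sqrt(561)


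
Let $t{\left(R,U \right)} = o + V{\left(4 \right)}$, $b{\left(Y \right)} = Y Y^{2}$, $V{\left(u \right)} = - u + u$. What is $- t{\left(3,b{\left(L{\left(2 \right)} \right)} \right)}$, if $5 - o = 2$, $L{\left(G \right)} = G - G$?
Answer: $-3$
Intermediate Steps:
$L{\left(G \right)} = 0$
$V{\left(u \right)} = 0$
$o = 3$ ($o = 5 - 2 = 3$)
$b{\left(Y \right)} = Y^{3}$
$t{\left(R,U \right)} = 3$ ($t{\left(R,U \right)} = 3 + 0 = 3$)
$- t{\left(3,b{\left(L{\left(2 \right)} \right)} \right)} = \left(-1\right) 3 = -3$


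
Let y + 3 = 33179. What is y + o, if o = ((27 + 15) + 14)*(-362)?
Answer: 12904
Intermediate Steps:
y = 33176 (y = -3 + 33179 = 33176)
o = -20272 (o = (42 + 14)*(-362) = 56*(-362) = -20272)
y + o = 33176 - 20272 = 12904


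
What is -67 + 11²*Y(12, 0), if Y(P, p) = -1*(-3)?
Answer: 296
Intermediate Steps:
Y(P, p) = 3
-67 + 11²*Y(12, 0) = -67 + 11²*3 = -67 + 121*3 = -67 + 363 = 296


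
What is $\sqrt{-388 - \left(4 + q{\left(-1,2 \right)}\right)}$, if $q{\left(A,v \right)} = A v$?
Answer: $i \sqrt{390} \approx 19.748 i$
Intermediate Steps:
$\sqrt{-388 - \left(4 + q{\left(-1,2 \right)}\right)} = \sqrt{-388 - \left(4 - 2\right)} = \sqrt{-388 - 2} = \sqrt{-390} = i \sqrt{390}$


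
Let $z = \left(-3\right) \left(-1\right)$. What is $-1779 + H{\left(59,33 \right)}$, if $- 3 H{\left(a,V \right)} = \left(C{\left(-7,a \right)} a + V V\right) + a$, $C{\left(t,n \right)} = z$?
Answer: $- \frac{6662}{3} \approx -2220.7$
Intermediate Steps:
$z = 3$
$C{\left(t,n \right)} = 3$
$H{\left(a,V \right)} = - \frac{4 a}{3} - \frac{V^{2}}{3}$ ($H{\left(a,V \right)} = - \frac{\left(3 a + V V\right) + a}{3} = - \frac{\left(3 a + V^{2}\right) + a}{3} = - \frac{\left(V^{2} + 3 a\right) + a}{3} = - \frac{V^{2} + 4 a}{3} = - \frac{4 a}{3} - \frac{V^{2}}{3}$)
$-1779 + H{\left(59,33 \right)} = -1779 - \left(\frac{236}{3} + \frac{33^{2}}{3}\right) = -1779 - \frac{1325}{3} = - \frac{6662}{3}$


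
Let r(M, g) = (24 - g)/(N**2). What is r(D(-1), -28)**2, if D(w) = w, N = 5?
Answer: 2704/625 ≈ 4.3264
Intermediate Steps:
r(M, g) = 24/25 - g/25 (r(M, g) = (24 - g)/(5**2) = (24 - g)/25 = (24 - g)*(1/25) = 24/25 - g/25)
r(D(-1), -28)**2 = (24/25 - 1/25*(-28))**2 = (24/25 + 28/25)**2 = (52/25)**2 = 2704/625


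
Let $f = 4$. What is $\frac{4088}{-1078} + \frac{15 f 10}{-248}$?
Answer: $- \frac{14827}{2387} \approx -6.2116$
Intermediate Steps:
$\frac{4088}{-1078} + \frac{15 f 10}{-248} = \frac{4088}{-1078} + \frac{15 \cdot 4 \cdot 10}{-248} = 4088 \left(- \frac{1}{1078}\right) + 60 \cdot 10 \left(- \frac{1}{248}\right) = - \frac{292}{77} + 600 \left(- \frac{1}{248}\right) = - \frac{292}{77} - \frac{75}{31} = - \frac{14827}{2387}$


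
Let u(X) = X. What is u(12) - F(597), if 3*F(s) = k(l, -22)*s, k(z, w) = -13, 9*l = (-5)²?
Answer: 2599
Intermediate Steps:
l = 25/9 (l = (⅑)*(-5)² = (⅑)*25 = 25/9 ≈ 2.7778)
F(s) = -13*s/3 (F(s) = (-13*s)/3 = -13*s/3)
u(12) - F(597) = 12 - (-13)*597/3 = 12 - 1*(-2587) = 12 + 2587 = 2599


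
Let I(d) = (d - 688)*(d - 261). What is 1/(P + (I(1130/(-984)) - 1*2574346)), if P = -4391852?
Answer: -242064/1642534682075 ≈ -1.4737e-7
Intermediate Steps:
I(d) = (-688 + d)*(-261 + d)
1/(P + (I(1130/(-984)) - 1*2574346)) = 1/(-4391852 + ((179568 + (1130/(-984))² - 1072370/(-984)) - 1*2574346)) = 1/(-4391852 + ((179568 + (1130*(-1/984))² - 1072370*(-1)/984) - 2574346)) = 1/(-4391852 + ((179568 + (-565/492)² - 949*(-565/492)) - 2574346)) = 1/(-4391852 + ((179568 + 319225/242064 + 536185/492) - 2574346)) = 1/(-4391852 + (43731070597/242064 - 2574346)) = 1/(-4391852 - 579425419547/242064) = 1/(-1642534682075/242064) = -242064/1642534682075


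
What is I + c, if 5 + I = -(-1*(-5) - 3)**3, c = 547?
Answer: 534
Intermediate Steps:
I = -13 (I = -5 - (-1*(-5) - 3)**3 = -5 - (5 - 3)**3 = -5 - 1*2**3 = -5 - 1*8 = -5 - 8 = -13)
I + c = -13 + 547 = 534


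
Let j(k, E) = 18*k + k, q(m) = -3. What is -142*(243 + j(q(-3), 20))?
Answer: -26412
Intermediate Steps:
j(k, E) = 19*k
-142*(243 + j(q(-3), 20)) = -142*(243 + 19*(-3)) = -142*(243 - 57) = -142*186 = -26412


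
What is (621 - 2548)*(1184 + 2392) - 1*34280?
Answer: -6925232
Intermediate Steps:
(621 - 2548)*(1184 + 2392) - 1*34280 = -1927*3576 - 34280 = -6890952 - 34280 = -6925232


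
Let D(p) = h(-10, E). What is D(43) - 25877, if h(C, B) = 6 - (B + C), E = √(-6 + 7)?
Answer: -25862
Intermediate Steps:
E = 1 (E = √1 = 1)
h(C, B) = 6 - B - C (h(C, B) = 6 + (-B - C) = 6 - B - C)
D(p) = 15 (D(p) = 6 - 1*1 - 1*(-10) = 6 - 1 + 10 = 15)
D(43) - 25877 = 15 - 25877 = -25862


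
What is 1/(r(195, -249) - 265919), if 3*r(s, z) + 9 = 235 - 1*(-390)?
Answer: -3/797141 ≈ -3.7634e-6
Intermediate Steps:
r(s, z) = 616/3 (r(s, z) = -3 + (235 - 1*(-390))/3 = -3 + (235 + 390)/3 = -3 + (⅓)*625 = -3 + 625/3 = 616/3)
1/(r(195, -249) - 265919) = 1/(616/3 - 265919) = 1/(-797141/3) = -3/797141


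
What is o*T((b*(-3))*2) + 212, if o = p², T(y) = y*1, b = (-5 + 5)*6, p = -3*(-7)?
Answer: 212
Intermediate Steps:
p = 21
b = 0 (b = 0*6 = 0)
T(y) = y
o = 441 (o = 21² = 441)
o*T((b*(-3))*2) + 212 = 441*((0*(-3))*2) + 212 = 441*(0*2) + 212 = 441*0 + 212 = 0 + 212 = 212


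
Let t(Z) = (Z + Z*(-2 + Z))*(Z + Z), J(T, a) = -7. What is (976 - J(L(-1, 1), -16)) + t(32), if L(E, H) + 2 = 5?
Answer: 64471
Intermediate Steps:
L(E, H) = 3 (L(E, H) = -2 + 5 = 3)
t(Z) = 2*Z*(Z + Z*(-2 + Z)) (t(Z) = (Z + Z*(-2 + Z))*(2*Z) = 2*Z*(Z + Z*(-2 + Z)))
(976 - J(L(-1, 1), -16)) + t(32) = (976 - 1*(-7)) + 2*32**2*(-1 + 32) = (976 + 7) + 2*1024*31 = 983 + 63488 = 64471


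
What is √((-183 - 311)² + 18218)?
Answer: √262254 ≈ 512.11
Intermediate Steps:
√((-183 - 311)² + 18218) = √((-494)² + 18218) = √(244036 + 18218) = √262254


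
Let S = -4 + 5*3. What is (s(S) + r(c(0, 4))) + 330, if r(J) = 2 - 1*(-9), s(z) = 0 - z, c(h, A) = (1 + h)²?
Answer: 330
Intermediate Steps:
S = 11 (S = -4 + 15 = 11)
s(z) = -z
r(J) = 11 (r(J) = 2 + 9 = 11)
(s(S) + r(c(0, 4))) + 330 = (-1*11 + 11) + 330 = (-11 + 11) + 330 = 0 + 330 = 330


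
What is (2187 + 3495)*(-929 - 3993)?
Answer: -27966804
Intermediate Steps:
(2187 + 3495)*(-929 - 3993) = 5682*(-4922) = -27966804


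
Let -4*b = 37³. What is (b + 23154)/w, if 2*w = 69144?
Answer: 41963/138288 ≈ 0.30345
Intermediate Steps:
b = -50653/4 (b = -¼*37³ = -¼*50653 = -50653/4 ≈ -12663.)
w = 34572 (w = (½)*69144 = 34572)
(b + 23154)/w = (-50653/4 + 23154)/34572 = (41963/4)*(1/34572) = 41963/138288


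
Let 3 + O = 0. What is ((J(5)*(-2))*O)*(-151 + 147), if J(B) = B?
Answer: -120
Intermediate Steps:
O = -3 (O = -3 + 0 = -3)
((J(5)*(-2))*O)*(-151 + 147) = ((5*(-2))*(-3))*(-151 + 147) = -10*(-3)*(-4) = 30*(-4) = -120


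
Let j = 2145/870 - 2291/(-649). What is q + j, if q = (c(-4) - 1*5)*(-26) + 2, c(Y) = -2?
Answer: 7151813/37642 ≈ 190.00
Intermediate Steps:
q = 184 (q = (-2 - 1*5)*(-26) + 2 = (-2 - 5)*(-26) + 2 = -7*(-26) + 2 = 182 + 2 = 184)
j = 225685/37642 (j = 2145*(1/870) - 2291*(-1/649) = 143/58 + 2291/649 = 225685/37642 ≈ 5.9956)
q + j = 184 + 225685/37642 = 7151813/37642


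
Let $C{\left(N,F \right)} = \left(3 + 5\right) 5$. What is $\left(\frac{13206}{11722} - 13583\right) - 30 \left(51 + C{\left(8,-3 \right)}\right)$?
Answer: $- \frac{95603890}{5861} \approx -16312.0$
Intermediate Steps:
$C{\left(N,F \right)} = 40$ ($C{\left(N,F \right)} = 8 \cdot 5 = 40$)
$\left(\frac{13206}{11722} - 13583\right) - 30 \left(51 + C{\left(8,-3 \right)}\right) = \left(\frac{13206}{11722} - 13583\right) - 30 \left(51 + 40\right) = \left(13206 \cdot \frac{1}{11722} - 13583\right) - 2730 = \left(\frac{6603}{5861} - 13583\right) - 2730 = - \frac{79603360}{5861} - 2730 = - \frac{95603890}{5861}$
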